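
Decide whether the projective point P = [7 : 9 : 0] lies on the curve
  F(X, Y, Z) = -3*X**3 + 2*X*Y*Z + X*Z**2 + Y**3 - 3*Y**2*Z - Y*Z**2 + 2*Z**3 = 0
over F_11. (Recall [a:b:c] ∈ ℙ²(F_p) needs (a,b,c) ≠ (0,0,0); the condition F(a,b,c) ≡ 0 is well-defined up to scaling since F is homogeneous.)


F(7,9,0) ≡ 8 (mod 11); P is NOT on the curve.

Evaluate F(7, 9, 0) term-by-term (mod 11).
  -3*X**3 ↦ -3·343·1·1 = -1029
  2*X*Y*Z ↦ 2·7·9·0 = 0
  X*Z**2 ↦ 1·7·1·0 = 0
  Y**3 ↦ 1·1·729·1 = 729
  -3*Y**2*Z ↦ -3·1·81·0 = 0
  -Y*Z**2 ↦ -1·1·9·0 = 0
  2*Z**3 ↦ 2·1·1·0 = 0
Sum: F(7, 9, 0) = (-1029) + (0) + (0) + (729) + (0) + (0) + (0) = -300.
Reducing mod 11: -300 ≡ 8 (mod 11).
Since F(a, b, c) ≡ 8 ≠ 0 (mod 11), P does NOT lie on the curve.


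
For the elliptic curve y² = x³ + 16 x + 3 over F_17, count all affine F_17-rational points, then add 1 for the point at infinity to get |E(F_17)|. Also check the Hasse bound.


Affine points = {(2, 3), (2, 14), (5, 2), (5, 15), (6, 3), (6, 14), (7, 4), (7, 13), (9, 3), (9, 14), (12, 6), (12, 11), (14, 8), (14, 9)}; affine count = 14; |E(F_17)| = 15.

Discriminant check: Δ ∝ 4a³ + 27b² = 4·16³ + 27·3² = 4·4096 + 27·9 ≡ 1 (mod 17). Nonzero ⇒ E is nonsingular.
For each x ∈ F_17, compute rhs = x³ + 16·x + 3 mod 17, then count y ∈ F_17 with y² ≡ rhs.
  x = 0: rhs = 3, matching y values: none (0 points).
  x = 1: rhs = 3, matching y values: none (0 points).
  x = 2: rhs = 9, matching y values: 3, 14 (2 points).
  x = 3: rhs = 10, matching y values: none (0 points).
  x = 4: rhs = 12, matching y values: none (0 points).
  x = 5: rhs = 4, matching y values: 2, 15 (2 points).
  x = 6: rhs = 9, matching y values: 3, 14 (2 points).
  x = 7: rhs = 16, matching y values: 4, 13 (2 points).
  x = 8: rhs = 14, matching y values: none (0 points).
  x = 9: rhs = 9, matching y values: 3, 14 (2 points).
  x = 10: rhs = 7, matching y values: none (0 points).
  x = 11: rhs = 14, matching y values: none (0 points).
  x = 12: rhs = 2, matching y values: 6, 11 (2 points).
  x = 13: rhs = 11, matching y values: none (0 points).
  x = 14: rhs = 13, matching y values: 8, 9 (2 points).
  x = 15: rhs = 14, matching y values: none (0 points).
  x = 16: rhs = 3, matching y values: none (0 points).
Total affine count: 14.
Full point count |E(F_17)| = 14 + 1 = 15.
Hasse bound: |15 − (17+1)| = |-3| = 3 ≤ 2√17 ≈ 8.2462 ✓.


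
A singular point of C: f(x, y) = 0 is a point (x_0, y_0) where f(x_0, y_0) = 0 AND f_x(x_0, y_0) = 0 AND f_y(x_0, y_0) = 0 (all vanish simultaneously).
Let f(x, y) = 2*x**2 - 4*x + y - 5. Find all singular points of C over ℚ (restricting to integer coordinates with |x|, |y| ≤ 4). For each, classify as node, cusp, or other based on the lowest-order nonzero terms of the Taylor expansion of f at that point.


No singular points in the scanned grid; C is smooth there.

Compute partial derivatives:
  f_x = 4*x - 4.
  f_y = 1.
f_y = 1 is a nonzero constant, so f_y never vanishes: no point (x, y) can satisfy f = f_x = f_y = 0. In particular no (x, y) ∈ {−4, ..., 4}² is singular; the curve is smooth.


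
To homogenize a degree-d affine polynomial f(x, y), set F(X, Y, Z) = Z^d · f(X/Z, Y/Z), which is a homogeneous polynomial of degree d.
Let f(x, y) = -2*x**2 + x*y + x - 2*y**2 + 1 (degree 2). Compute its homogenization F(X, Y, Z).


F(X, Y, Z) = -2*X**2 + X*Y + X*Z - 2*Y**2 + Z**2

deg(f) = 2.
Substitute x = X/Z, y = Y/Z into f, then multiply by Z^2.
  monomial -2·x^2·y^0 ↦ -2·X^2·Y^0·Z^0.
  monomial 1·x^1·y^1 ↦ 1·X^1·Y^1·Z^0.
  monomial 1·x^1·y^0 ↦ 1·X^1·Y^0·Z^1.
  monomial -2·x^0·y^2 ↦ -2·X^0·Y^2·Z^0.
  monomial 1·x^0·y^0 ↦ 1·X^0·Y^0·Z^2.
Collecting: F(X, Y, Z) = -2*X**2 + X*Y + X*Z - 2*Y**2 + Z**2.


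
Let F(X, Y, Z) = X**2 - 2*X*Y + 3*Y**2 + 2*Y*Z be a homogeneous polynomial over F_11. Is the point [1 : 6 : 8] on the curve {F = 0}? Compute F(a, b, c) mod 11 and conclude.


F(1,6,8) ≡ 6 (mod 11); P is NOT on the curve.

Evaluate F(1, 6, 8) term-by-term (mod 11).
  X**2 ↦ 1·1·1·1 = 1
  -2*X*Y ↦ -2·1·6·1 = -12
  3*Y**2 ↦ 3·1·36·1 = 108
  2*Y*Z ↦ 2·1·6·8 = 96
Sum: F(1, 6, 8) = (1) + (-12) + (108) + (96) = 193.
Reducing mod 11: 193 ≡ 6 (mod 11).
Since F(a, b, c) ≡ 6 ≠ 0 (mod 11), P does NOT lie on the curve.


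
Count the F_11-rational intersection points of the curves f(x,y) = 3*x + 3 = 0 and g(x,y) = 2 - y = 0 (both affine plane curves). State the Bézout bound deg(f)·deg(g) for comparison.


Common zeros: {(10, 2)}; count = 1; Bézout bound = 1.

deg(f) = 1, deg(g) = 1, so Bézout bound = 1.
Scan x ∈ F_11. For each x, list the y ∈ F_11 with f(x, y) ≡ 0 and those with g(x, y) ≡ 0 (mod 11); the common zeros in that column are the intersection.
  x = 0: f ≡ 0 at y ∈ ∅; g ≡ 0 at y ∈ {2}; common: ∅.
  x = 1: f ≡ 0 at y ∈ ∅; g ≡ 0 at y ∈ {2}; common: ∅.
  x = 2: f ≡ 0 at y ∈ ∅; g ≡ 0 at y ∈ {2}; common: ∅.
  x = 3: f ≡ 0 at y ∈ ∅; g ≡ 0 at y ∈ {2}; common: ∅.
  x = 4: f ≡ 0 at y ∈ ∅; g ≡ 0 at y ∈ {2}; common: ∅.
  x = 5: f ≡ 0 at y ∈ ∅; g ≡ 0 at y ∈ {2}; common: ∅.
  x = 6: f ≡ 0 at y ∈ ∅; g ≡ 0 at y ∈ {2}; common: ∅.
  x = 7: f ≡ 0 at y ∈ ∅; g ≡ 0 at y ∈ {2}; common: ∅.
  x = 8: f ≡ 0 at y ∈ ∅; g ≡ 0 at y ∈ {2}; common: ∅.
  x = 9: f ≡ 0 at y ∈ ∅; g ≡ 0 at y ∈ {2}; common: ∅.
  x = 10: f ≡ 0 at y ∈ {0, 1, 2, 3, 4, 5, 6, 7, 8, 9, 10}; g ≡ 0 at y ∈ {2}; common: {2}.
Collecting: common zeros = {(10, 2)}, so the count is 1.
Comparison with the Bézout bound: 1 ≤ 1 = deg(f)·deg(g), as expected for curves with no common component (the bound is attained).


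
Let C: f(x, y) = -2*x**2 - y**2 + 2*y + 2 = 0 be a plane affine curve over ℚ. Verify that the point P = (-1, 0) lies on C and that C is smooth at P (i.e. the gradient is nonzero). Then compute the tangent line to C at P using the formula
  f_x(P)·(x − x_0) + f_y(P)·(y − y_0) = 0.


Tangent line at P: 4*x + 2*y + 4 = 0.

Step 1: f(-1, 0) = 0, so P lies on C.
Step 2: partial derivatives
  f_x(x, y) = -4*x, f_y(x, y) = 2 - 2*y.
  f_x(P) = 4, f_y(P) = 2 (gradient nonzero, so P is smooth).
Step 3: tangent line at P: 4·(x − -1) + 2·(y − 0) = 0.
Expanding: 4*x + 2*y + 4 = 0.


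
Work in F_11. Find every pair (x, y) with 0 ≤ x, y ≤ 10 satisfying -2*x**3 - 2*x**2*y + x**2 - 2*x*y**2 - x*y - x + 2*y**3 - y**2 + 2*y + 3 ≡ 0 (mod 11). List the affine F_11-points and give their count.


Affine F_11-points: {(0, 8), (1, 4), (1, 6), (1, 8), (2, 0), (2, 1), (2, 7), (3, 7), (4, 1), (4, 3), (4, 6), (5, 5), (5, 7), (5, 10), (6, 6), (7, 2), (8, 8), (8, 9), (9, 5), (10, 1)}; count = 20.

For each of the 121 pairs (x, y) ∈ F_11², evaluate f(x, y) mod 11. Record the zeros.
  x = 0: [0↦3, 1↦6, 2↦8, 3↦10, 4↦2, 5↦7, 6↦4, 7↦5, 8↦0, 9↦1, 10↦9]  zeros at y ∈ {8}
  x = 1: [0↦1, 1↦10, 2↦3, 3↦3, 4↦0, 5↦6, 6↦0, 7↦5, 8↦0, 9↦8, 10↦8]  zeros at y ∈ {4, 6, 8}
  x = 2: [0↦0, 1↦0, 2↦2, 3↦7, 4↦5, 5↦8, 6↦6, 7↦0, 8↦2, 9↦2, 10↦1]  zeros at y ∈ {0, 1, 7}
  x = 3: [0↦10, 1↦8, 2↦4, 3↦10, 4↦5, 5↦1, 6↦10, 7↦0, 8↦5, 9↦4, 10↦9]  zeros at y ∈ {7}
  x = 4: [0↦8, 1↦0, 2↦8, 3↦0, 4↦10, 5↦6, 6↦0, 7↦4, 8↦8, 9↦2, 10↦9]  zeros at y ∈ {1, 3, 6}
  x = 5: [0↦4, 1↦8, 2↦2, 3↦9, 4↦8, 5↦0, 6↦8, 7↦0, 8↦10, 9↦6, 10↦0]  zeros at y ∈ {5, 7, 10}
  x = 6: [0↦8, 1↦9, 2↦7, 3↦3, 4↦9, 5↦4, 6↦0, 7↦9, 8↦10, 9↦4, 10↦3]  zeros at y ∈ {6}
  x = 7: [0↦8, 1↦2, 2↦0, 3↦3, 4↦1, 5↦6, 6↦8, 7↦8, 8↦7, 9↦6, 10↦6]  zeros at y ∈ {2}
  x = 8: [0↦3, 1↦8, 2↦2, 3↦8, 4↦5, 5↦5, 6↦9, 7↦7, 8↦0, 9↦0, 10↦8]  zeros at y ∈ {8, 9}
  x = 9: [0↦3, 1↦4, 2↦1, 3↦6, 4↦9, 5↦0, 6↦2, 7↦5, 8↦10, 9↦7, 10↦8]  zeros at y ∈ {5}
  x = 10: [0↦7, 1↦0, 2↦7, 3↦7, 4↦1, 5↦1, 6↦8, 7↦1, 8↦3, 9↦4, 10↦5]  zeros at y ∈ {1}
Collecting zeros: affine points = {(0, 8), (1, 4), (1, 6), (1, 8), (2, 0), (2, 1), (2, 7), (3, 7), (4, 1), (4, 3), (4, 6), (5, 5), (5, 7), (5, 10), (6, 6), (7, 2), (8, 8), (8, 9), (9, 5), (10, 1)}.
Total count |C(F_11)_aff| = 20.


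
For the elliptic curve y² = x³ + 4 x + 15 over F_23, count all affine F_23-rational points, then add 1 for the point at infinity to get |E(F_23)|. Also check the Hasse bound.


Affine points = {(2, 10), (2, 13), (3, 10), (3, 13), (4, 7), (4, 16), (6, 5), (6, 18), (7, 8), (7, 15), (14, 3), (14, 20), (15, 0), (16, 9), (16, 14), (18, 10), (18, 13), (19, 2), (19, 21)}; affine count = 19; |E(F_23)| = 20.

Discriminant check: Δ ∝ 4a³ + 27b² = 4·4³ + 27·15² = 4·64 + 27·225 ≡ 6 (mod 23). Nonzero ⇒ E is nonsingular.
For each x ∈ F_23, compute rhs = x³ + 4·x + 15 mod 23, then count y ∈ F_23 with y² ≡ rhs.
  x = 0: rhs = 15, matching y values: none (0 points).
  x = 1: rhs = 20, matching y values: none (0 points).
  x = 2: rhs = 8, matching y values: 10, 13 (2 points).
  x = 3: rhs = 8, matching y values: 10, 13 (2 points).
  x = 4: rhs = 3, matching y values: 7, 16 (2 points).
  x = 5: rhs = 22, matching y values: none (0 points).
  x = 6: rhs = 2, matching y values: 5, 18 (2 points).
  x = 7: rhs = 18, matching y values: 8, 15 (2 points).
  x = 8: rhs = 7, matching y values: none (0 points).
  x = 9: rhs = 21, matching y values: none (0 points).
  x = 10: rhs = 20, matching y values: none (0 points).
  x = 11: rhs = 10, matching y values: none (0 points).
  x = 12: rhs = 20, matching y values: none (0 points).
  x = 13: rhs = 10, matching y values: none (0 points).
  x = 14: rhs = 9, matching y values: 3, 20 (2 points).
  x = 15: rhs = 0, matching y values: 0 (1 points).
  x = 16: rhs = 12, matching y values: 9, 14 (2 points).
  x = 17: rhs = 5, matching y values: none (0 points).
  x = 18: rhs = 8, matching y values: 10, 13 (2 points).
  x = 19: rhs = 4, matching y values: 2, 21 (2 points).
  x = 20: rhs = 22, matching y values: none (0 points).
  x = 21: rhs = 22, matching y values: none (0 points).
  x = 22: rhs = 10, matching y values: none (0 points).
Total affine count: 19.
Full point count |E(F_23)| = 19 + 1 = 20.
Hasse bound: |20 − (23+1)| = |-4| = 4 ≤ 2√23 ≈ 9.5917 ✓.


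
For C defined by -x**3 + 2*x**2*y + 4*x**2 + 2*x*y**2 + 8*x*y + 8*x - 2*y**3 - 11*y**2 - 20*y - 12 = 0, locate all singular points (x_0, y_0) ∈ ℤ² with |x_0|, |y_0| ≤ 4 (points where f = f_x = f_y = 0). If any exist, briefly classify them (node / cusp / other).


Singular points: {(0, -2)}; classification: cusp.

Compute partial derivatives:
  f_x = -3*x**2 + 4*x*y + 8*x + 2*y**2 + 8*y + 8.
  f_y = 2*x**2 + 4*x*y + 8*x - 6*y**2 - 22*y - 20.
Scan x_0 ∈ {−4, ..., 4}. For each x_0, f_y(x_0, y) is a polynomial in y; find its integer roots y ∈ {−4, ..., 4}, then test f_x and f at those candidates.
  x = -4: f_y(-4, y) = -6*y**2 - 38*y - 20; no integer root y with |y| ≤ 4.
  x = -3: f_y(-3, y) = -6*y**2 - 34*y - 26; no integer root y with |y| ≤ 4.
  x = -2: f_y(-2, y) = -6*y**2 - 30*y - 28; no integer root y with |y| ≤ 4.
  x = -1: f_y(-1, y) = -6*y**2 - 26*y - 26; no integer root y with |y| ≤ 4.
  x = 0: f_y(0, y) = -6*y**2 - 22*y - 20; vanishes at y ∈ {-2}. (0, -2): f_x = 0, f = 0 — SINGULAR.
  x = 1: f_y(1, y) = -6*y**2 - 18*y - 10; no integer root y with |y| ≤ 4.
  x = 2: f_y(2, y) = -6*y**2 - 14*y + 4; no integer root y with |y| ≤ 4.
  x = 3: f_y(3, y) = -6*y**2 - 10*y + 22; no integer root y with |y| ≤ 4.
  x = 4: f_y(4, y) = -6*y**2 - 6*y + 44; no integer root y with |y| ≤ 4.
Only singular point on the grid: (0, -2).
Classify: substitute x = 0 + u, y = -2 + v and expand: f = -u**3 + 2*u**2*v + 2*u*v**2 - 2*v**3 + v**2.
No constant or linear terms (consistent with a singular point). Quadratic part: v**2. Cubic part: -u**3 + 2*u**2*v + 2*u*v**2 - 2*v**3.
The quadratic part v**2 is a perfect square, so there is a single (double) tangent line v = 0, i.e. y = -2. Restricting the cubic part to that line (v = 0) leaves -u**3 ≠ 0, so f is not divisible by v and the branch is v² ≈ u**3 to lowest order — this is a cusp.
Classification: cusp.


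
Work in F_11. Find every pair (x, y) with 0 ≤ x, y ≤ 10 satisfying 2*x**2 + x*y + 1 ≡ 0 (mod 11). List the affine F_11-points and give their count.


Affine F_11-points: {(1, 8), (2, 1), (3, 1), (4, 0), (5, 3), (6, 8), (7, 0), (8, 10), (9, 10), (10, 3)}; count = 10.

For each of the 121 pairs (x, y) ∈ F_11², evaluate f(x, y) mod 11. Record the zeros.
  x = 0: [0↦1, 1↦1, 2↦1, 3↦1, 4↦1, 5↦1, 6↦1, 7↦1, 8↦1, 9↦1, 10↦1]  zeros at y ∈ ∅
  x = 1: [0↦3, 1↦4, 2↦5, 3↦6, 4↦7, 5↦8, 6↦9, 7↦10, 8↦0, 9↦1, 10↦2]  zeros at y ∈ {8}
  x = 2: [0↦9, 1↦0, 2↦2, 3↦4, 4↦6, 5↦8, 6↦10, 7↦1, 8↦3, 9↦5, 10↦7]  zeros at y ∈ {1}
  x = 3: [0↦8, 1↦0, 2↦3, 3↦6, 4↦9, 5↦1, 6↦4, 7↦7, 8↦10, 9↦2, 10↦5]  zeros at y ∈ {1}
  x = 4: [0↦0, 1↦4, 2↦8, 3↦1, 4↦5, 5↦9, 6↦2, 7↦6, 8↦10, 9↦3, 10↦7]  zeros at y ∈ {0}
  x = 5: [0↦7, 1↦1, 2↦6, 3↦0, 4↦5, 5↦10, 6↦4, 7↦9, 8↦3, 9↦8, 10↦2]  zeros at y ∈ {3}
  x = 6: [0↦7, 1↦2, 2↦8, 3↦3, 4↦9, 5↦4, 6↦10, 7↦5, 8↦0, 9↦6, 10↦1]  zeros at y ∈ {8}
  x = 7: [0↦0, 1↦7, 2↦3, 3↦10, 4↦6, 5↦2, 6↦9, 7↦5, 8↦1, 9↦8, 10↦4]  zeros at y ∈ {0}
  x = 8: [0↦8, 1↦5, 2↦2, 3↦10, 4↦7, 5↦4, 6↦1, 7↦9, 8↦6, 9↦3, 10↦0]  zeros at y ∈ {10}
  x = 9: [0↦9, 1↦7, 2↦5, 3↦3, 4↦1, 5↦10, 6↦8, 7↦6, 8↦4, 9↦2, 10↦0]  zeros at y ∈ {10}
  x = 10: [0↦3, 1↦2, 2↦1, 3↦0, 4↦10, 5↦9, 6↦8, 7↦7, 8↦6, 9↦5, 10↦4]  zeros at y ∈ {3}
Collecting zeros: affine points = {(1, 8), (2, 1), (3, 1), (4, 0), (5, 3), (6, 8), (7, 0), (8, 10), (9, 10), (10, 3)}.
Total count |C(F_11)_aff| = 10.


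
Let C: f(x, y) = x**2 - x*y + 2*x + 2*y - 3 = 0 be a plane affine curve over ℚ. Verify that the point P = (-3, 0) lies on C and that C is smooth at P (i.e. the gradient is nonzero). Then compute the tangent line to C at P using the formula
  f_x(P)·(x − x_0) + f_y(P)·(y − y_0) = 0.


Tangent line at P: -4*x + 5*y - 12 = 0.

Step 1: f(-3, 0) = 0, so P lies on C.
Step 2: partial derivatives
  f_x(x, y) = 2*x - y + 2, f_y(x, y) = 2 - x.
  f_x(P) = -4, f_y(P) = 5 (gradient nonzero, so P is smooth).
Step 3: tangent line at P: -4·(x − -3) + 5·(y − 0) = 0.
Expanding: -4*x + 5*y - 12 = 0.


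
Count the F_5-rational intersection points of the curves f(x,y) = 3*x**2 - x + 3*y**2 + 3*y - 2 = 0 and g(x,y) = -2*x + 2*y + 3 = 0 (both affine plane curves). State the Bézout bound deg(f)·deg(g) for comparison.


Common zeros: ∅; count = 0; Bézout bound = 2.

deg(f) = 2, deg(g) = 1, so Bézout bound = 2.
Scan x ∈ F_5. For each x, list the y ∈ F_5 with f(x, y) ≡ 0 and those with g(x, y) ≡ 0 (mod 5); the common zeros in that column are the intersection.
  x = 0: f ≡ 0 at y ∈ ∅; g ≡ 0 at y ∈ {1}; common: ∅.
  x = 1: f ≡ 0 at y ∈ {0, 4}; g ≡ 0 at y ∈ {2}; common: ∅.
  x = 2: f ≡ 0 at y ∈ ∅; g ≡ 0 at y ∈ {3}; common: ∅.
  x = 3: f ≡ 0 at y ∈ {2}; g ≡ 0 at y ∈ {4}; common: ∅.
  x = 4: f ≡ 0 at y ∈ {2}; g ≡ 0 at y ∈ {0}; common: ∅.
Collecting: common zeros = ∅, so the count is 0.
Comparison with the Bézout bound: 0 ≤ 2 = deg(f)·deg(g), as expected for curves with no common component (the affine F_5-count falls short of the bound because intersections may lie at infinity, over extension fields, or carry multiplicity).


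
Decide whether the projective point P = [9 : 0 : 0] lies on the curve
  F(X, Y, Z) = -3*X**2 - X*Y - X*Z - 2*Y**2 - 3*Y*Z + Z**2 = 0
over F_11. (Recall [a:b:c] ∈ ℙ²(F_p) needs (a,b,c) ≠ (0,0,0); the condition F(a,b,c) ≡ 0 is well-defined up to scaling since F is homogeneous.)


F(9,0,0) ≡ 10 (mod 11); P is NOT on the curve.

Evaluate F(9, 0, 0) term-by-term (mod 11).
  -3*X**2 ↦ -3·81·1·1 = -243
  -X*Y ↦ -1·9·0·1 = 0
  -X*Z ↦ -1·9·1·0 = 0
  -2*Y**2 ↦ -2·1·0·1 = 0
  -3*Y*Z ↦ -3·1·0·0 = 0
  Z**2 ↦ 1·1·1·0 = 0
Sum: F(9, 0, 0) = (-243) + (0) + (0) + (0) + (0) + (0) = -243.
Reducing mod 11: -243 ≡ 10 (mod 11).
Since F(a, b, c) ≡ 10 ≠ 0 (mod 11), P does NOT lie on the curve.


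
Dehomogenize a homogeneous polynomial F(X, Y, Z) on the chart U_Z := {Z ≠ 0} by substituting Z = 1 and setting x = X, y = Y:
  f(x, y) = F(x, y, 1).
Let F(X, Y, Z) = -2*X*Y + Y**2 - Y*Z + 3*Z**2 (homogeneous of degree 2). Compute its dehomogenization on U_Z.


f(x, y) = -2*x*y + y**2 - y + 3

On U_Z we set Z = 1. Each monomial c·X^i·Y^j·Z^k in F becomes c·x^i·y^j·1^k = c·x^i·y^j.
Substituting Z = 1: F(X, Y, 1) = -2*x*y + y**2 - y + 3.
Note: deg(f) ≤ deg(F) = 2; strict inequality happens when F is divisible by Z (lost terms).


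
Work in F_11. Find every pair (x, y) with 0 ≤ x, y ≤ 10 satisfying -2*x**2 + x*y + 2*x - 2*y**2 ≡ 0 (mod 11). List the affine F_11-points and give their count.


Affine F_11-points: {(0, 0), (1, 0), (1, 6), (2, 5), (2, 7), (3, 1), (3, 6), (4, 1), (7, 4), (7, 5), (8, 7), (8, 8)}; count = 12.

For each of the 121 pairs (x, y) ∈ F_11², evaluate f(x, y) mod 11. Record the zeros.
  x = 0: [0↦0, 1↦9, 2↦3, 3↦4, 4↦1, 5↦5, 6↦5, 7↦1, 8↦4, 9↦3, 10↦9]  zeros at y ∈ {0}
  x = 1: [0↦0, 1↦10, 2↦5, 3↦7, 4↦5, 5↦10, 6↦0, 7↦8, 8↦1, 9↦1, 10↦8]  zeros at y ∈ {0, 6}
  x = 2: [0↦7, 1↦7, 2↦3, 3↦6, 4↦5, 5↦0, 6↦2, 7↦0, 8↦5, 9↦6, 10↦3]  zeros at y ∈ {5, 7}
  x = 3: [0↦10, 1↦0, 2↦8, 3↦1, 4↦1, 5↦8, 6↦0, 7↦10, 8↦5, 9↦7, 10↦5]  zeros at y ∈ {1, 6}
  x = 4: [0↦9, 1↦0, 2↦9, 3↦3, 4↦4, 5↦1, 6↦5, 7↦5, 8↦1, 9↦4, 10↦3]  zeros at y ∈ {1}
  x = 5: [0↦4, 1↦7, 2↦6, 3↦1, 4↦3, 5↦1, 6↦6, 7↦7, 8↦4, 9↦8, 10↦8]  zeros at y ∈ ∅
  x = 6: [0↦6, 1↦10, 2↦10, 3↦6, 4↦9, 5↦8, 6↦3, 7↦5, 8↦3, 9↦8, 10↦9]  zeros at y ∈ ∅
  x = 7: [0↦4, 1↦9, 2↦10, 3↦7, 4↦0, 5↦0, 6↦7, 7↦10, 8↦9, 9↦4, 10↦6]  zeros at y ∈ {4, 5}
  x = 8: [0↦9, 1↦4, 2↦6, 3↦4, 4↦9, 5↦10, 6↦7, 7↦0, 8↦0, 9↦7, 10↦10]  zeros at y ∈ {7, 8}
  x = 9: [0↦10, 1↦6, 2↦9, 3↦8, 4↦3, 5↦5, 6↦3, 7↦8, 8↦9, 9↦6, 10↦10]  zeros at y ∈ ∅
  x = 10: [0↦7, 1↦4, 2↦8, 3↦8, 4↦4, 5↦7, 6↦6, 7↦1, 8↦3, 9↦1, 10↦6]  zeros at y ∈ ∅
Collecting zeros: affine points = {(0, 0), (1, 0), (1, 6), (2, 5), (2, 7), (3, 1), (3, 6), (4, 1), (7, 4), (7, 5), (8, 7), (8, 8)}.
Total count |C(F_11)_aff| = 12.


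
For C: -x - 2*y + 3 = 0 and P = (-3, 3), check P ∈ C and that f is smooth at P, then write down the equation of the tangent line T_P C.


Tangent line at P: -x - 2*y + 3 = 0.

Step 1: f(-3, 3) = 0, so P lies on C.
Step 2: partial derivatives
  f_x(x, y) = -1, f_y(x, y) = -2.
  f_x(P) = -1, f_y(P) = -2 (gradient nonzero, so P is smooth).
Step 3: tangent line at P: -1·(x − -3) + -2·(y − 3) = 0.
Expanding: -x - 2*y + 3 = 0.


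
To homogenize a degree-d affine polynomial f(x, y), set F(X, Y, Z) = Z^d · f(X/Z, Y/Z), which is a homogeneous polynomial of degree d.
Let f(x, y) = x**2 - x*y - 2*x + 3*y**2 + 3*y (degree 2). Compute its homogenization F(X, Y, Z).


F(X, Y, Z) = X**2 - X*Y - 2*X*Z + 3*Y**2 + 3*Y*Z

deg(f) = 2.
Substitute x = X/Z, y = Y/Z into f, then multiply by Z^2.
  monomial 1·x^2·y^0 ↦ 1·X^2·Y^0·Z^0.
  monomial -1·x^1·y^1 ↦ -1·X^1·Y^1·Z^0.
  monomial -2·x^1·y^0 ↦ -2·X^1·Y^0·Z^1.
  monomial 3·x^0·y^2 ↦ 3·X^0·Y^2·Z^0.
  monomial 3·x^0·y^1 ↦ 3·X^0·Y^1·Z^1.
Collecting: F(X, Y, Z) = X**2 - X*Y - 2*X*Z + 3*Y**2 + 3*Y*Z.


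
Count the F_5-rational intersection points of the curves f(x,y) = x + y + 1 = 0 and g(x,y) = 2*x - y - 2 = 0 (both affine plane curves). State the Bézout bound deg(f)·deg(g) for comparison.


Common zeros: {(2, 2)}; count = 1; Bézout bound = 1.

deg(f) = 1, deg(g) = 1, so Bézout bound = 1.
Scan x ∈ F_5. For each x, list the y ∈ F_5 with f(x, y) ≡ 0 and those with g(x, y) ≡ 0 (mod 5); the common zeros in that column are the intersection.
  x = 0: f ≡ 0 at y ∈ {4}; g ≡ 0 at y ∈ {3}; common: ∅.
  x = 1: f ≡ 0 at y ∈ {3}; g ≡ 0 at y ∈ {0}; common: ∅.
  x = 2: f ≡ 0 at y ∈ {2}; g ≡ 0 at y ∈ {2}; common: {2}.
  x = 3: f ≡ 0 at y ∈ {1}; g ≡ 0 at y ∈ {4}; common: ∅.
  x = 4: f ≡ 0 at y ∈ {0}; g ≡ 0 at y ∈ {1}; common: ∅.
Collecting: common zeros = {(2, 2)}, so the count is 1.
Comparison with the Bézout bound: 1 ≤ 1 = deg(f)·deg(g), as expected for curves with no common component (the bound is attained).


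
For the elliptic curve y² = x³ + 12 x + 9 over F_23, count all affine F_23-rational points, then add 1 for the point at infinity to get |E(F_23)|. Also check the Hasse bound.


Affine points = {(0, 3), (0, 20), (2, 8), (2, 15), (3, 7), (3, 16), (4, 11), (4, 12), (9, 8), (9, 15), (10, 5), (10, 18), (11, 0), (12, 8), (12, 15), (13, 4), (13, 19), (14, 0), (18, 10), (18, 13), (19, 9), (19, 14), (21, 0)}; affine count = 23; |E(F_23)| = 24.

Discriminant check: Δ ∝ 4a³ + 27b² = 4·12³ + 27·9² = 4·1728 + 27·81 ≡ 14 (mod 23). Nonzero ⇒ E is nonsingular.
For each x ∈ F_23, compute rhs = x³ + 12·x + 9 mod 23, then count y ∈ F_23 with y² ≡ rhs.
  x = 0: rhs = 9, matching y values: 3, 20 (2 points).
  x = 1: rhs = 22, matching y values: none (0 points).
  x = 2: rhs = 18, matching y values: 8, 15 (2 points).
  x = 3: rhs = 3, matching y values: 7, 16 (2 points).
  x = 4: rhs = 6, matching y values: 11, 12 (2 points).
  x = 5: rhs = 10, matching y values: none (0 points).
  x = 6: rhs = 21, matching y values: none (0 points).
  x = 7: rhs = 22, matching y values: none (0 points).
  x = 8: rhs = 19, matching y values: none (0 points).
  x = 9: rhs = 18, matching y values: 8, 15 (2 points).
  x = 10: rhs = 2, matching y values: 5, 18 (2 points).
  x = 11: rhs = 0, matching y values: 0 (1 points).
  x = 12: rhs = 18, matching y values: 8, 15 (2 points).
  x = 13: rhs = 16, matching y values: 4, 19 (2 points).
  x = 14: rhs = 0, matching y values: 0 (1 points).
  x = 15: rhs = 22, matching y values: none (0 points).
  x = 16: rhs = 19, matching y values: none (0 points).
  x = 17: rhs = 20, matching y values: none (0 points).
  x = 18: rhs = 8, matching y values: 10, 13 (2 points).
  x = 19: rhs = 12, matching y values: 9, 14 (2 points).
  x = 20: rhs = 15, matching y values: none (0 points).
  x = 21: rhs = 0, matching y values: 0 (1 points).
  x = 22: rhs = 19, matching y values: none (0 points).
Total affine count: 23.
Full point count |E(F_23)| = 23 + 1 = 24.
Hasse bound: |24 − (23+1)| = |0| = 0 ≤ 2√23 ≈ 9.5917 ✓.


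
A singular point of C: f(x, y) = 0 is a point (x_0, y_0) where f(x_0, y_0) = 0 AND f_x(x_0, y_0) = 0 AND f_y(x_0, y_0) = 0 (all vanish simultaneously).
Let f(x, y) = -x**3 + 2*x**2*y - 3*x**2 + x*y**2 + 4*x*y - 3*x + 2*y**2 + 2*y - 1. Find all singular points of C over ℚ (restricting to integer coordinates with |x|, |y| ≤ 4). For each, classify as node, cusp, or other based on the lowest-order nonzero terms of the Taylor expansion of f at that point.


Singular points: {(-1, 0)}; classification: cusp.

Compute partial derivatives:
  f_x = -3*x**2 + 4*x*y - 6*x + y**2 + 4*y - 3.
  f_y = 2*x**2 + 2*x*y + 4*x + 4*y + 2.
Scan x_0 ∈ {−4, ..., 4}. For each x_0, f_y(x_0, y) is a polynomial in y; find its integer roots y ∈ {−4, ..., 4}, then test f_x and f at those candidates.
  x = -4: f_y(-4, y) = 18 - 4*y; no integer root y with |y| ≤ 4.
  x = -3: f_y(-3, y) = 8 - 2*y; vanishes at y ∈ {4}. (-3, 4): f_x = -28 ≠ 0.
  x = -2: f_y(-2, y) = 2; no integer root y with |y| ≤ 4.
  x = -1: f_y(-1, y) = 2*y; vanishes at y ∈ {0}. (-1, 0): f_x = 0, f = 0 — SINGULAR.
  x = 0: f_y(0, y) = 4*y + 2; no integer root y with |y| ≤ 4.
  x = 1: f_y(1, y) = 6*y + 8; no integer root y with |y| ≤ 4.
  x = 2: f_y(2, y) = 8*y + 18; no integer root y with |y| ≤ 4.
  x = 3: f_y(3, y) = 10*y + 32; no integer root y with |y| ≤ 4.
  x = 4: f_y(4, y) = 12*y + 50; no integer root y with |y| ≤ 4.
Only singular point on the grid: (-1, 0).
Classify: substitute x = -1 + u, y = 0 + v and expand: f = -u**3 + 2*u**2*v + u*v**2 + v**2.
No constant or linear terms (consistent with a singular point). Quadratic part: v**2. Cubic part: -u**3 + 2*u**2*v + u*v**2.
The quadratic part v**2 is a perfect square, so there is a single (double) tangent line v = 0, i.e. y = 0. Restricting the cubic part to that line (v = 0) leaves -u**3 ≠ 0, so f is not divisible by v and the branch is v² ≈ u**3 to lowest order — this is a cusp.
Classification: cusp.


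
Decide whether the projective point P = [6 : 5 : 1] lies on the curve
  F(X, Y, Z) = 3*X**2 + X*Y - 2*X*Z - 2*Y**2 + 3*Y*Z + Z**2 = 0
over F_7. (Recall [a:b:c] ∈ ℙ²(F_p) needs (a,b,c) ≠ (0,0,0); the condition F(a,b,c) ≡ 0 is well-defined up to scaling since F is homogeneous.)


F(6,5,1) ≡ 1 (mod 7); P is NOT on the curve.

Evaluate F(6, 5, 1) term-by-term (mod 7).
  3*X**2 ↦ 3·36·1·1 = 108
  X*Y ↦ 1·6·5·1 = 30
  -2*X*Z ↦ -2·6·1·1 = -12
  -2*Y**2 ↦ -2·1·25·1 = -50
  3*Y*Z ↦ 3·1·5·1 = 15
  Z**2 ↦ 1·1·1·1 = 1
Sum: F(6, 5, 1) = (108) + (30) + (-12) + (-50) + (15) + (1) = 92.
Reducing mod 7: 92 ≡ 1 (mod 7).
Since F(a, b, c) ≡ 1 ≠ 0 (mod 7), P does NOT lie on the curve.


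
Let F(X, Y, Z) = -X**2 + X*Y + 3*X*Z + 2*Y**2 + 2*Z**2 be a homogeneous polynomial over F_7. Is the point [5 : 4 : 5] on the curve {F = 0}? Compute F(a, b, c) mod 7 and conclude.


F(5,4,5) ≡ 5 (mod 7); P is NOT on the curve.

Evaluate F(5, 4, 5) term-by-term (mod 7).
  -X**2 ↦ -1·25·1·1 = -25
  X*Y ↦ 1·5·4·1 = 20
  3*X*Z ↦ 3·5·1·5 = 75
  2*Y**2 ↦ 2·1·16·1 = 32
  2*Z**2 ↦ 2·1·1·25 = 50
Sum: F(5, 4, 5) = (-25) + (20) + (75) + (32) + (50) = 152.
Reducing mod 7: 152 ≡ 5 (mod 7).
Since F(a, b, c) ≡ 5 ≠ 0 (mod 7), P does NOT lie on the curve.


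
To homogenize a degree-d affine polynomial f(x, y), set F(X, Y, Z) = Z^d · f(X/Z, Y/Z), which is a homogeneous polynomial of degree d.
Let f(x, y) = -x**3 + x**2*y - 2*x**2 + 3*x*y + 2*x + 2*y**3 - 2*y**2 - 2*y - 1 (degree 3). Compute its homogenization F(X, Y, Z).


F(X, Y, Z) = -X**3 + X**2*Y - 2*X**2*Z + 3*X*Y*Z + 2*X*Z**2 + 2*Y**3 - 2*Y**2*Z - 2*Y*Z**2 - Z**3

deg(f) = 3.
Substitute x = X/Z, y = Y/Z into f, then multiply by Z^3.
  monomial -1·x^3·y^0 ↦ -1·X^3·Y^0·Z^0.
  monomial 1·x^2·y^1 ↦ 1·X^2·Y^1·Z^0.
  monomial -2·x^2·y^0 ↦ -2·X^2·Y^0·Z^1.
  monomial 3·x^1·y^1 ↦ 3·X^1·Y^1·Z^1.
  monomial 2·x^1·y^0 ↦ 2·X^1·Y^0·Z^2.
  monomial 2·x^0·y^3 ↦ 2·X^0·Y^3·Z^0.
  monomial -2·x^0·y^2 ↦ -2·X^0·Y^2·Z^1.
  monomial -2·x^0·y^1 ↦ -2·X^0·Y^1·Z^2.
  monomial -1·x^0·y^0 ↦ -1·X^0·Y^0·Z^3.
Collecting: F(X, Y, Z) = -X**3 + X**2*Y - 2*X**2*Z + 3*X*Y*Z + 2*X*Z**2 + 2*Y**3 - 2*Y**2*Z - 2*Y*Z**2 - Z**3.


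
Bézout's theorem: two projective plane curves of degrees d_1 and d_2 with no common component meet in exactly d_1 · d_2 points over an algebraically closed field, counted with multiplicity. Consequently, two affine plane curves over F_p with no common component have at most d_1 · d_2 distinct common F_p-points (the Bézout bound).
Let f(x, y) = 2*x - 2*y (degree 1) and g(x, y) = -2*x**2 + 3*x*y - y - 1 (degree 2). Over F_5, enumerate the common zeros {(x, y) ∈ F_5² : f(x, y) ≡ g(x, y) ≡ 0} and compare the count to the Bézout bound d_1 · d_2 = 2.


Common zeros: {(3, 3)}; count = 1; Bézout bound = 2.

deg(f) = 1, deg(g) = 2, so Bézout bound = 2.
Scan x ∈ F_5. For each x, list the y ∈ F_5 with f(x, y) ≡ 0 and those with g(x, y) ≡ 0 (mod 5); the common zeros in that column are the intersection.
  x = 0: f ≡ 0 at y ∈ {0}; g ≡ 0 at y ∈ {4}; common: ∅.
  x = 1: f ≡ 0 at y ∈ {1}; g ≡ 0 at y ∈ {4}; common: ∅.
  x = 2: f ≡ 0 at y ∈ {2}; g ≡ 0 at y ∈ ∅; common: ∅.
  x = 3: f ≡ 0 at y ∈ {3}; g ≡ 0 at y ∈ {3}; common: {3}.
  x = 4: f ≡ 0 at y ∈ {4}; g ≡ 0 at y ∈ {3}; common: ∅.
Collecting: common zeros = {(3, 3)}, so the count is 1.
Comparison with the Bézout bound: 1 ≤ 2 = deg(f)·deg(g), as expected for curves with no common component (the affine F_5-count falls short of the bound because intersections may lie at infinity, over extension fields, or carry multiplicity).


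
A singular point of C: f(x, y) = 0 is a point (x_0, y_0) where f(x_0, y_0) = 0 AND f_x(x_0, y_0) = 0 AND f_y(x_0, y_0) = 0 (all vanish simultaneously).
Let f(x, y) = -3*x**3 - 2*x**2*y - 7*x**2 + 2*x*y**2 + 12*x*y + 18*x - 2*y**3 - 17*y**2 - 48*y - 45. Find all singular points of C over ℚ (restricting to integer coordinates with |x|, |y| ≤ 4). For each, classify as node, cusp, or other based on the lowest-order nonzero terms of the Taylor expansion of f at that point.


Singular points: {(0, -3)}; classification: node.

Compute partial derivatives:
  f_x = -9*x**2 - 4*x*y - 14*x + 2*y**2 + 12*y + 18.
  f_y = -2*x**2 + 4*x*y + 12*x - 6*y**2 - 34*y - 48.
Scan x_0 ∈ {−4, ..., 4}. For each x_0, f_y(x_0, y) is a polynomial in y; find its integer roots y ∈ {−4, ..., 4}, then test f_x and f at those candidates.
  x = -4: f_y(-4, y) = -6*y**2 - 50*y - 128; no integer root y with |y| ≤ 4.
  x = -3: f_y(-3, y) = -6*y**2 - 46*y - 102; no integer root y with |y| ≤ 4.
  x = -2: f_y(-2, y) = -6*y**2 - 42*y - 80; no integer root y with |y| ≤ 4.
  x = -1: f_y(-1, y) = -6*y**2 - 38*y - 62; no integer root y with |y| ≤ 4.
  x = 0: f_y(0, y) = -6*y**2 - 34*y - 48; vanishes at y ∈ {-3}. (0, -3): f_x = 0, f = 0 — SINGULAR.
  x = 1: f_y(1, y) = -6*y**2 - 30*y - 38; no integer root y with |y| ≤ 4.
  x = 2: f_y(2, y) = -6*y**2 - 26*y - 32; no integer root y with |y| ≤ 4.
  x = 3: f_y(3, y) = -6*y**2 - 22*y - 30; no integer root y with |y| ≤ 4.
  x = 4: f_y(4, y) = -6*y**2 - 18*y - 32; no integer root y with |y| ≤ 4.
Only singular point on the grid: (0, -3).
Classify: substitute x = 0 + u, y = -3 + v and expand: f = -3*u**3 - 2*u**2*v - u**2 + 2*u*v**2 - 2*v**3 + v**2.
No constant or linear terms (consistent with a singular point). Quadratic part: -u**2 + v**2. Cubic part: -3*u**3 - 2*u**2*v + 2*u*v**2 - 2*v**3.
The quadratic part v**2 - u**2 = (v − u)(v + u) splits into two distinct linear factors, so there are two distinct tangent lines y − -3 = ±(x − 0) — this is a node (ordinary double point).
Classification: node.


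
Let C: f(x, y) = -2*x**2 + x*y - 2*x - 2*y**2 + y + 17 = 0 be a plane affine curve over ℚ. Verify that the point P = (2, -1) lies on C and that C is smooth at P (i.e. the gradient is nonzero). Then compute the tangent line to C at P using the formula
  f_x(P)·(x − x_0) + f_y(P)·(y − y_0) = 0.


Tangent line at P: -11*x + 7*y + 29 = 0.

Step 1: f(2, -1) = 0, so P lies on C.
Step 2: partial derivatives
  f_x(x, y) = -4*x + y - 2, f_y(x, y) = x - 4*y + 1.
  f_x(P) = -11, f_y(P) = 7 (gradient nonzero, so P is smooth).
Step 3: tangent line at P: -11·(x − 2) + 7·(y − -1) = 0.
Expanding: -11*x + 7*y + 29 = 0.


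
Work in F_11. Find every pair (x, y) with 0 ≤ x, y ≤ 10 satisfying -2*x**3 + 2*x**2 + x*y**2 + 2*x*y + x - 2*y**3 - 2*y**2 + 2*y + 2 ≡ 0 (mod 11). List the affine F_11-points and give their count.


Affine F_11-points: {(0, 1), (0, 10), (1, 7), (1, 10), (2, 1), (2, 9), (5, 5), (6, 0), (7, 8), (9, 4), (10, 1)}; count = 11.

For each of the 121 pairs (x, y) ∈ F_11², evaluate f(x, y) mod 11. Record the zeros.
  x = 0: [0↦2, 1↦0, 2↦4, 3↦2, 4↦4, 5↦9, 6↦5, 7↦2, 8↦10, 9↦6, 10↦0]  zeros at y ∈ {1, 10}
  x = 1: [0↦3, 1↦4, 2↦2, 3↦7, 4↦7, 5↦1, 6↦10, 7↦0, 8↦3, 9↦7, 10↦0]  zeros at y ∈ {7, 10}
  x = 2: [0↦7, 1↦0, 2↦3, 3↦4, 4↦2, 5↦7, 6↦7, 7↦1, 8↦10, 9↦0, 10↦3]  zeros at y ∈ {1, 9}
  x = 3: [0↦2, 1↦9, 2↦6, 3↦3, 4↦10, 5↦4, 6↦6, 7↦4, 8↦8, 9↦6, 10↦8]  zeros at y ∈ ∅
  x = 4: [0↦9, 1↦8, 2↦10, 3↦3, 4↦8, 5↦2, 6↦6, 7↦8, 8↦7, 9↦2, 10↦3]  zeros at y ∈ ∅
  x = 5: [0↦5, 1↦7, 2↦3, 3↦3, 4↦6, 5↦0, 6↦6, 7↦1, 8↦6, 9↦9, 10↦9]  zeros at y ∈ {5}
  x = 6: [0↦0, 1↦5, 2↦6, 3↦2, 4↦3, 5↦8, 6↦5, 7↦4, 8↦4, 9↦4, 10↦3]  zeros at y ∈ {0}
  x = 7: [0↦4, 1↦1, 2↦7, 3↦10, 4↦9, 5↦3, 6↦2, 7↦5, 8↦0, 9↦8, 10↦6]  zeros at y ∈ {8}
  x = 8: [0↦5, 1↦5, 2↦5, 3↦4, 4↦1, 5↦6, 6↦7, 7↦3, 8↦4, 9↦9, 10↦6]  zeros at y ∈ ∅
  x = 9: [0↦2, 1↦5, 2↦10, 3↦5, 4↦0, 5↦5, 6↦8, 7↦8, 8↦4, 9↦6, 10↦2]  zeros at y ∈ {4}
  x = 10: [0↦5, 1↦0, 2↦10, 3↦1, 4↦5, 5↦10, 6↦4, 7↦8, 8↦10, 9↦9, 10↦4]  zeros at y ∈ {1}
Collecting zeros: affine points = {(0, 1), (0, 10), (1, 7), (1, 10), (2, 1), (2, 9), (5, 5), (6, 0), (7, 8), (9, 4), (10, 1)}.
Total count |C(F_11)_aff| = 11.


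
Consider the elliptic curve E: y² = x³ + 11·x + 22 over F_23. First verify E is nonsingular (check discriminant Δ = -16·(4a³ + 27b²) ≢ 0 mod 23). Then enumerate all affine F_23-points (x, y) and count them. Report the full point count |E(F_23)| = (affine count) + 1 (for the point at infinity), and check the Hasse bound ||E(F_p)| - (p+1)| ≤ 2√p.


Affine points = {(2, 11), (2, 12), (3, 6), (3, 17), (5, 8), (5, 15), (8, 1), (8, 22), (11, 5), (11, 18), (13, 4), (13, 19), (16, 4), (16, 19), (17, 4), (17, 19), (18, 7), (18, 16), (19, 11), (19, 12), (20, 10), (20, 13)}; affine count = 22; |E(F_23)| = 23.

Discriminant check: Δ ∝ 4a³ + 27b² = 4·11³ + 27·22² = 4·1331 + 27·484 ≡ 15 (mod 23). Nonzero ⇒ E is nonsingular.
For each x ∈ F_23, compute rhs = x³ + 11·x + 22 mod 23, then count y ∈ F_23 with y² ≡ rhs.
  x = 0: rhs = 22, matching y values: none (0 points).
  x = 1: rhs = 11, matching y values: none (0 points).
  x = 2: rhs = 6, matching y values: 11, 12 (2 points).
  x = 3: rhs = 13, matching y values: 6, 17 (2 points).
  x = 4: rhs = 15, matching y values: none (0 points).
  x = 5: rhs = 18, matching y values: 8, 15 (2 points).
  x = 6: rhs = 5, matching y values: none (0 points).
  x = 7: rhs = 5, matching y values: none (0 points).
  x = 8: rhs = 1, matching y values: 1, 22 (2 points).
  x = 9: rhs = 22, matching y values: none (0 points).
  x = 10: rhs = 5, matching y values: none (0 points).
  x = 11: rhs = 2, matching y values: 5, 18 (2 points).
  x = 12: rhs = 19, matching y values: none (0 points).
  x = 13: rhs = 16, matching y values: 4, 19 (2 points).
  x = 14: rhs = 22, matching y values: none (0 points).
  x = 15: rhs = 20, matching y values: none (0 points).
  x = 16: rhs = 16, matching y values: 4, 19 (2 points).
  x = 17: rhs = 16, matching y values: 4, 19 (2 points).
  x = 18: rhs = 3, matching y values: 7, 16 (2 points).
  x = 19: rhs = 6, matching y values: 11, 12 (2 points).
  x = 20: rhs = 8, matching y values: 10, 13 (2 points).
  x = 21: rhs = 15, matching y values: none (0 points).
  x = 22: rhs = 10, matching y values: none (0 points).
Total affine count: 22.
Full point count |E(F_23)| = 22 + 1 = 23.
Hasse bound: |23 − (23+1)| = |-1| = 1 ≤ 2√23 ≈ 9.5917 ✓.


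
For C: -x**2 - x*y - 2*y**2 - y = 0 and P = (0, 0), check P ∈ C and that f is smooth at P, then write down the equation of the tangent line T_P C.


Tangent line at P: -y = 0.

Step 1: f(0, 0) = 0, so P lies on C.
Step 2: partial derivatives
  f_x(x, y) = -2*x - y, f_y(x, y) = -x - 4*y - 1.
  f_x(P) = 0, f_y(P) = -1 (gradient nonzero, so P is smooth).
Step 3: tangent line at P: 0·(x − 0) + -1·(y − 0) = 0.
Expanding: -y = 0.


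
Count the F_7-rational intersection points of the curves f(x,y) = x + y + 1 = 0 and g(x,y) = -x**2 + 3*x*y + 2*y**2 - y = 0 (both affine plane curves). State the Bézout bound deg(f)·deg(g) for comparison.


Common zeros: {(4, 2)}; count = 1; Bézout bound = 2.

deg(f) = 1, deg(g) = 2, so Bézout bound = 2.
Scan x ∈ F_7. For each x, list the y ∈ F_7 with f(x, y) ≡ 0 and those with g(x, y) ≡ 0 (mod 7); the common zeros in that column are the intersection.
  x = 0: f ≡ 0 at y ∈ {6}; g ≡ 0 at y ∈ {0, 4}; common: ∅.
  x = 1: f ≡ 0 at y ∈ {5}; g ≡ 0 at y ∈ ∅; common: ∅.
  x = 2: f ≡ 0 at y ∈ {4}; g ≡ 0 at y ∈ {2, 6}; common: ∅.
  x = 3: f ≡ 0 at y ∈ {3}; g ≡ 0 at y ∈ ∅; common: ∅.
  x = 4: f ≡ 0 at y ∈ {2}; g ≡ 0 at y ∈ {2, 3}; common: {2}.
  x = 5: f ≡ 0 at y ∈ {1}; g ≡ 0 at y ∈ {3, 4}; common: ∅.
  x = 6: f ≡ 0 at y ∈ {0}; g ≡ 0 at y ∈ ∅; common: ∅.
Collecting: common zeros = {(4, 2)}, so the count is 1.
Comparison with the Bézout bound: 1 ≤ 2 = deg(f)·deg(g), as expected for curves with no common component (the affine F_7-count falls short of the bound because intersections may lie at infinity, over extension fields, or carry multiplicity).


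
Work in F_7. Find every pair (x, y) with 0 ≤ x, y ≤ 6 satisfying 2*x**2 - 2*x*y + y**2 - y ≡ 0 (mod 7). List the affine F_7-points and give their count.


Affine F_7-points: {(0, 0), (0, 1), (1, 1), (1, 2), (2, 6), (4, 3), (4, 6), (6, 3)}; count = 8.

For each of the 49 pairs (x, y) ∈ F_7², evaluate f(x, y) mod 7. Record the zeros.
  x = 0: [0↦0, 1↦0, 2↦2, 3↦6, 4↦5, 5↦6, 6↦2]  zeros at y ∈ {0, 1}
  x = 1: [0↦2, 1↦0, 2↦0, 3↦2, 4↦6, 5↦5, 6↦6]  zeros at y ∈ {1, 2}
  x = 2: [0↦1, 1↦4, 2↦2, 3↦2, 4↦4, 5↦1, 6↦0]  zeros at y ∈ {6}
  x = 3: [0↦4, 1↦5, 2↦1, 3↦6, 4↦6, 5↦1, 6↦5]  zeros at y ∈ ∅
  x = 4: [0↦4, 1↦3, 2↦4, 3↦0, 4↦5, 5↦5, 6↦0]  zeros at y ∈ {3, 6}
  x = 5: [0↦1, 1↦5, 2↦4, 3↦5, 4↦1, 5↦6, 6↦6]  zeros at y ∈ ∅
  x = 6: [0↦2, 1↦4, 2↦1, 3↦0, 4↦1, 5↦4, 6↦2]  zeros at y ∈ {3}
Collecting zeros: affine points = {(0, 0), (0, 1), (1, 1), (1, 2), (2, 6), (4, 3), (4, 6), (6, 3)}.
Total count |C(F_7)_aff| = 8.


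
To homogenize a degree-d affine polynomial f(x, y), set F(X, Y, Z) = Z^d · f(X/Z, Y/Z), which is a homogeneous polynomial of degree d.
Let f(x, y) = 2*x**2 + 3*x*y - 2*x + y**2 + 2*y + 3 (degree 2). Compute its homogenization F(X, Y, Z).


F(X, Y, Z) = 2*X**2 + 3*X*Y - 2*X*Z + Y**2 + 2*Y*Z + 3*Z**2

deg(f) = 2.
Substitute x = X/Z, y = Y/Z into f, then multiply by Z^2.
  monomial 2·x^2·y^0 ↦ 2·X^2·Y^0·Z^0.
  monomial 3·x^1·y^1 ↦ 3·X^1·Y^1·Z^0.
  monomial -2·x^1·y^0 ↦ -2·X^1·Y^0·Z^1.
  monomial 1·x^0·y^2 ↦ 1·X^0·Y^2·Z^0.
  monomial 2·x^0·y^1 ↦ 2·X^0·Y^1·Z^1.
  monomial 3·x^0·y^0 ↦ 3·X^0·Y^0·Z^2.
Collecting: F(X, Y, Z) = 2*X**2 + 3*X*Y - 2*X*Z + Y**2 + 2*Y*Z + 3*Z**2.


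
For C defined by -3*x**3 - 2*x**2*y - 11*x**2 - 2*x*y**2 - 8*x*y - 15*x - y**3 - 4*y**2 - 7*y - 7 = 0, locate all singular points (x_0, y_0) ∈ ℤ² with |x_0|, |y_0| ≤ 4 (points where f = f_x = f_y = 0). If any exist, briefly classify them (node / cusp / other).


Singular points: {(-1, -1)}; classification: cusp.

Compute partial derivatives:
  f_x = -9*x**2 - 4*x*y - 22*x - 2*y**2 - 8*y - 15.
  f_y = -2*x**2 - 4*x*y - 8*x - 3*y**2 - 8*y - 7.
Scan x_0 ∈ {−4, ..., 4}. For each x_0, f_y(x_0, y) is a polynomial in y; find its integer roots y ∈ {−4, ..., 4}, then test f_x and f at those candidates.
  x = -4: f_y(-4, y) = -3*y**2 + 8*y - 7; no integer root y with |y| ≤ 4.
  x = -3: f_y(-3, y) = -3*y**2 + 4*y - 1; vanishes at y ∈ {1}. (-3, 1): f_x = -28 ≠ 0.
  x = -2: f_y(-2, y) = 1 - 3*y**2; no integer root y with |y| ≤ 4.
  x = -1: f_y(-1, y) = -3*y**2 - 4*y - 1; vanishes at y ∈ {-1}. (-1, -1): f_x = 0, f = 0 — SINGULAR.
  x = 0: f_y(0, y) = -3*y**2 - 8*y - 7; no integer root y with |y| ≤ 4.
  x = 1: f_y(1, y) = -3*y**2 - 12*y - 17; no integer root y with |y| ≤ 4.
  x = 2: f_y(2, y) = -3*y**2 - 16*y - 31; no integer root y with |y| ≤ 4.
  x = 3: f_y(3, y) = -3*y**2 - 20*y - 49; no integer root y with |y| ≤ 4.
  x = 4: f_y(4, y) = -3*y**2 - 24*y - 71; no integer root y with |y| ≤ 4.
Only singular point on the grid: (-1, -1).
Classify: substitute x = -1 + u, y = -1 + v and expand: f = -3*u**3 - 2*u**2*v - 2*u*v**2 - v**3 + v**2.
No constant or linear terms (consistent with a singular point). Quadratic part: v**2. Cubic part: -3*u**3 - 2*u**2*v - 2*u*v**2 - v**3.
The quadratic part v**2 is a perfect square, so there is a single (double) tangent line v = 0, i.e. y = -1. Restricting the cubic part to that line (v = 0) leaves -3*u**3 ≠ 0, so f is not divisible by v and the branch is v² ≈ 3*u**3 to lowest order — this is a cusp.
Classification: cusp.
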